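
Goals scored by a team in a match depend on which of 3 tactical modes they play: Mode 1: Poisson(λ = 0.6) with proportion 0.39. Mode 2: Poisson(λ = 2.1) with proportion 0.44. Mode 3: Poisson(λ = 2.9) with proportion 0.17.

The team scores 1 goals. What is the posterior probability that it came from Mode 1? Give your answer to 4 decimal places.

By Bayes' theorem, P(k | x) = π_k f_k(x) / Σ_j π_j f_j(x).
Evaluate each component's likelihood at the observed value:
  f_1 = e^(−0.6)·0.6^1/1! = 0.329287
  f_2 = e^(−2.1)·2.1^1/1! = 0.257158
  f_3 = e^(−2.9)·2.9^1/1! = 0.159567
Multiply by the mixture weights:
  π_1·f_1 = 0.39 × 0.329287 = 0.128422
  π_2·f_2 = 0.44 × 0.257158 = 0.11315
  π_3·f_3 = 0.17 × 0.159567 = 0.0271264
Marginal: 0.128422 + 0.11315 + 0.0271264 = 0.268698
So the posterior for Mode 1 is 0.128422 / 0.268698 ≈ 0.4779.

0.4779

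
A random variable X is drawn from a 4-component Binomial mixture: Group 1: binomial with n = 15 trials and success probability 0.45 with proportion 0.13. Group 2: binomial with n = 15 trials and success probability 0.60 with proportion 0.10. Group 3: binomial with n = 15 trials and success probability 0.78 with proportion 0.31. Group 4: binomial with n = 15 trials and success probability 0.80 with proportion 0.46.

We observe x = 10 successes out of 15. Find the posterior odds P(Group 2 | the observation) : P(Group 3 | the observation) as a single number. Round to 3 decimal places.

Posterior odds = (P(Z=i) f_i(x)) / (P(Z=j) f_j(x)); the normalising sum cancels.
Evaluate each component's likelihood at the observed value:
  f_1 = 0.0514629
  f_2 = 0.185938
  f_3 = 0.129007
  f_4 = 0.103182
Odds = (0.10/0.31) × (0.185938/0.129007) = 0.322581 × 1.4413 ≈ 0.465

0.465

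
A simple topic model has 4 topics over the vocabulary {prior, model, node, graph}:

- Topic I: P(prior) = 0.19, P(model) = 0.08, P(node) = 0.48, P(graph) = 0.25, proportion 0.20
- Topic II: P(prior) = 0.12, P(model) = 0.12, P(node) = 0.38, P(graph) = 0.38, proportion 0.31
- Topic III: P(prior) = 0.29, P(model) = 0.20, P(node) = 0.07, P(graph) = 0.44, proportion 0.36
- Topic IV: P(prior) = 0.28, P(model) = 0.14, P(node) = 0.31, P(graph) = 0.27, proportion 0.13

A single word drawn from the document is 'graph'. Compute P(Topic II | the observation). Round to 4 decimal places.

0.3260

Apply Bayes' rule: the posterior for each component is proportional to its prior times its likelihood at x.
Categorical probabilities:
  f_I = P(graph | comp) = 0.25
  f_II = P(graph | comp) = 0.38
  f_III = P(graph | comp) = 0.44
  f_IV = P(graph | comp) = 0.27
Unnormalised posteriors:
  π_I·f_I = 0.20 × 0.25 = 0.05
  π_II·f_II = 0.31 × 0.38 = 0.1178
  π_III·f_III = 0.36 × 0.44 = 0.1584
  π_IV·f_IV = 0.13 × 0.27 = 0.0351
Denominator: 0.05 + 0.1178 + 0.1584 + 0.0351 = 0.3613
So the posterior for Topic II is 0.1178 / 0.3613 ≈ 0.3260.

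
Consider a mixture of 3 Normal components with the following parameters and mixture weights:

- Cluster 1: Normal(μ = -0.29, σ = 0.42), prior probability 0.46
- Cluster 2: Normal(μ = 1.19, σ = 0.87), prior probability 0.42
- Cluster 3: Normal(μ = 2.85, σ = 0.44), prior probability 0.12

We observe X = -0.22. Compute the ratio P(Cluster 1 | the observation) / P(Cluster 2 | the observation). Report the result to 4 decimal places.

Only the two components matter; the odds are (w_i f_i(x)) / (w_j f_j(x)).
Evaluate each component's likelihood at the observed value:
  L_1 = (1/(0.42·√(2π)))·exp(−(-0.22−-0.29)²/(2·0.42²)) = 0.949863·exp(-0.01389) = 0.936761
  L_2 = (1/(0.87·√(2π)))·exp(−(-0.22−1.19)²/(2·0.87²)) = 0.458554·exp(-1.31332) = 0.123317
  L_3 = (1/(0.44·√(2π)))·exp(−(-0.22−2.85)²/(2·0.44²)) = 0.906687·exp(-24.34117) = 2.43345e-11
0.43091 / 0.0517933 ≈ 8.3198

8.3198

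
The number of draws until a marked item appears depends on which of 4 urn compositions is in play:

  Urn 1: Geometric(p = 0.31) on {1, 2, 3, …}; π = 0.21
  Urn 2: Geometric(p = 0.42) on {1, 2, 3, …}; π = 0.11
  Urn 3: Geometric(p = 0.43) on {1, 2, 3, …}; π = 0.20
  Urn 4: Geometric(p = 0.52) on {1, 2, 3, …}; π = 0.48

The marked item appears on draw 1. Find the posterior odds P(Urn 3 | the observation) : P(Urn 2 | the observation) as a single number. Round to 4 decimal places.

1.8615

Since P(k|x) ∝ π_k f_k(x), the posterior odds are π_i f_i(x) / (π_j f_j(x)).
Evaluate each component's likelihood at the observed value:
  f_1 = 0.31·(1−0.31)^0 = 0.31·1 = 0.31
  f_2 = 0.42·(1−0.42)^0 = 0.42·1 = 0.42
  f_3 = 0.43·(1−0.43)^0 = 0.43·1 = 0.43
  f_4 = 0.52·(1−0.52)^0 = 0.52·1 = 0.52
0.086 / 0.0462 ≈ 1.8615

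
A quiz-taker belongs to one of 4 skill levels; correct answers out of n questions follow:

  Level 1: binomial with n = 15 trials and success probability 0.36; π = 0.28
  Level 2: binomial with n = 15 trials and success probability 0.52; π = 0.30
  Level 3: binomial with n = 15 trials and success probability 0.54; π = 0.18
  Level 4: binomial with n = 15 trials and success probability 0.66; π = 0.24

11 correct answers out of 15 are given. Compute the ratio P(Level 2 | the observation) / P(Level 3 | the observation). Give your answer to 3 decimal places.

Posterior odds = (π_i f_i(x)) / (π_j f_j(x)); the normalising sum cancels.
Evaluate each component's likelihood at the observed value:
  p_1 = C(15,11)·0.36^11·0.64^4 = 1365·1.31622e-05·0.167772 = 0.00301426
  p_2 = C(15,11)·0.52^11·0.48^4 = 1365·0.000751687·0.0530842 = 0.0544671
  p_3 = C(15,11)·0.54^11·0.46^4 = 1365·0.0011385·0.0447746 = 0.0695817
  p_4 = C(15,11)·0.66^11·0.34^4 = 1365·0.010351·0.0133634 = 0.188813
Odds = (0.30/0.18) × (0.0544671/0.0695817) = 1.66667 × 0.782779 ≈ 1.305

1.305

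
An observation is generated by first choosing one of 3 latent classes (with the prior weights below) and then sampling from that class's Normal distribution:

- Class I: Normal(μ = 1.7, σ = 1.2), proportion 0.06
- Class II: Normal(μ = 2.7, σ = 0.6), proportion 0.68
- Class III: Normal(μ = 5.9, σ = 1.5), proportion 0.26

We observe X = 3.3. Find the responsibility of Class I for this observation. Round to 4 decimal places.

Posterior ∝ prior × likelihood, so P(k | x) ∝ π_k f_k(x); normalise over all components.
Evaluate each component's likelihood at the observed value:
  L_I = (1/(1.2·√(2π)))·exp(−(3.3−1.7)²/(2·1.2²)) = 0.332452·exp(-0.88889) = 0.136675
  L_II = (1/(0.6·√(2π)))·exp(−(3.3−2.7)²/(2·0.6²)) = 0.664904·exp(-0.50000) = 0.403285
  L_III = (1/(1.5·√(2π)))·exp(−(3.3−5.9)²/(2·1.5²)) = 0.265962·exp(-1.50222) = 0.0592123
Multiply by the mixture weights:
  π_I·L_I = 0.06 × 0.136675 = 0.0082005
  π_II·L_II = 0.68 × 0.403285 = 0.274233
  π_III·L_III = 0.26 × 0.0592123 = 0.0153952
Evidence: 0.0082005 + 0.274233 + 0.0153952 = 0.297829
Responsibility of Class I: 0.0082005 / 0.297829 ≈ 0.0275

0.0275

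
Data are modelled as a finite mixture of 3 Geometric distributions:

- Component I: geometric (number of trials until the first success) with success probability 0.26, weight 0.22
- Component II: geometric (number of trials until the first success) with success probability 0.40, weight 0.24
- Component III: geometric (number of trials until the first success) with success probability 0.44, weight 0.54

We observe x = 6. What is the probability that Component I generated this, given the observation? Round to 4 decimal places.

Apply Bayes' rule: the posterior for each component is proportional to its prior times its likelihood at x.
Component likelihoods at x = 6:
  p_I = 0.0576942
  p_II = 0.031104
  p_III = 0.0242322
Prior × likelihood for each component:
  w_I·p_I = 0.22 × 0.0576942 = 0.0126927
  w_II·p_II = 0.24 × 0.031104 = 0.00746496
  w_III·p_III = 0.54 × 0.0242322 = 0.0130854
Evidence: 0.0126927 + 0.00746496 + 0.0130854 = 0.0332431
So the posterior for Component I is 0.0126927 / 0.0332431 ≈ 0.3818.

0.3818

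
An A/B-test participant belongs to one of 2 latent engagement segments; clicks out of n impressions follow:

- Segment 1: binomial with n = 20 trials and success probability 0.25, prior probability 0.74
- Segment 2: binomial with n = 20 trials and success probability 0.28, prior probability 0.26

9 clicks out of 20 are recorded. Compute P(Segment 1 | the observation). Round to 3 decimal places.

0.617

Posterior ∝ prior × likelihood, so P(k | x) ∝ π_k f_k(x); normalise over all components.
Binomial probabilities:
  f_1 = C(20,9)·0.25^9·0.75^11 = 167960·3.8147e-06·0.0422351 = 0.0270608
  f_2 = C(20,9)·0.28^9·0.72^11 = 167960·1.05785e-05·0.0269561 = 0.0478945
Multiply by the mixture weights:
  π_1·f_1 = 0.74 × 0.0270608 = 0.020025
  π_2·f_2 = 0.26 × 0.0478945 = 0.0124526
Normaliser: 0.020025 + 0.0124526 = 0.0324775
So the posterior for Segment 1 is 0.020025 / 0.0324775 ≈ 0.617.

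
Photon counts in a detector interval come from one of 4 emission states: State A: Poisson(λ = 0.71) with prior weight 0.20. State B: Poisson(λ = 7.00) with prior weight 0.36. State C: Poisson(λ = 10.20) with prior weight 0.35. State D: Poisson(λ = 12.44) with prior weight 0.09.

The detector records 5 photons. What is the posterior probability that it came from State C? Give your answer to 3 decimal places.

0.203

The responsibility of component k is π_k f_k(x) divided by Σ_j π_j f_j(x).
Poisson probabilities:
  p_A = 0.000739199
  p_B = 0.127717
  p_C = 0.0341992
  p_D = 0.0098242
Weight by the priors:
  π_A·p_A = 0.20 × 0.000739199 = 0.00014784
  π_B·p_B = 0.36 × 0.127717 = 0.045978
  π_C·p_C = 0.35 × 0.0341992 = 0.0119697
  π_D·p_D = 0.09 × 0.0098242 = 0.000884178
Evidence: 0.00014784 + 0.045978 + 0.0119697 + 0.000884178 = 0.0589797
Responsibility of State C: 0.0119697 / 0.0589797 ≈ 0.203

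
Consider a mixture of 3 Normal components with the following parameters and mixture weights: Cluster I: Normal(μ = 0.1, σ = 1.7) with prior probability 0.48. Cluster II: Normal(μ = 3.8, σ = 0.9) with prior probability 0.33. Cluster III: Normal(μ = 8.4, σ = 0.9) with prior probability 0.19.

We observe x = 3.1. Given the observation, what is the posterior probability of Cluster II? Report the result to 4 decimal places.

Posterior ∝ prior × likelihood, so P(k | x) ∝ π_k f_k(x); normalise over all components.
Normal densities:
  L_I = (1/(1.7·√(2π)))·exp(−(3.1−0.1)²/(2·1.7²)) = 0.234672·exp(-1.55709) = 0.0494566
  L_II = (1/(0.9·√(2π)))·exp(−(3.1−3.8)²/(2·0.9²)) = 0.443269·exp(-0.30247) = 0.327572
  L_III = (1/(0.9·√(2π)))·exp(−(3.1−8.4)²/(2·0.9²)) = 0.443269·exp(-17.33951) = 1.30682e-08
Unnormalised posteriors:
  π_I·L_I = 0.48 × 0.0494566 = 0.0237392
  π_II·L_II = 0.33 × 0.327572 = 0.108099
  π_III·L_III = 0.19 × 1.30682e-08 = 2.48296e-09
Normaliser: 0.0237392 + 0.108099 + 2.48296e-09 = 0.131838
So the posterior for Cluster II is 0.108099 / 0.131838 ≈ 0.8199.

0.8199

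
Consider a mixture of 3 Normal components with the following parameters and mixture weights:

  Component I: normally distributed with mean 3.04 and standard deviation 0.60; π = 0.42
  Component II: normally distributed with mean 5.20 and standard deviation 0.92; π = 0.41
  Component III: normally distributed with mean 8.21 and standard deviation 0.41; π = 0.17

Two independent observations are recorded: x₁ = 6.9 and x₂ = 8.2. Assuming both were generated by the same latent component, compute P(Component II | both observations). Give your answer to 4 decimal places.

The responsibility of component k is P(Z=k) f_k(x) divided by Σ_j P(Z=j) f_j(x).
Since both observations come from the same component, the likelihood for component k is f_k(x₁)·f_k(x₂).
  f_I = [6.84726e-10] × [5.78827e-17] = 3.96338e-26
  f_II = [0.0786469] × [0.00212881] = 0.000167424
  f_III = [0.00590626] × [0.972741] = 0.00574526
Multiply by the mixture weights:
  P(Z=I)·f_I = 0.42 × 3.96338e-26 = 1.66462e-26
  P(Z=II)·f_II = 0.41 × 0.000167424 = 6.86439e-05
  P(Z=III)·f_III = 0.17 × 0.00574526 = 0.000976694
Sum: 1.66462e-26 + 6.86439e-05 + 0.000976694 = 0.00104534
So the posterior for Component II is 6.86439e-05 / 0.00104534 ≈ 0.0657.

0.0657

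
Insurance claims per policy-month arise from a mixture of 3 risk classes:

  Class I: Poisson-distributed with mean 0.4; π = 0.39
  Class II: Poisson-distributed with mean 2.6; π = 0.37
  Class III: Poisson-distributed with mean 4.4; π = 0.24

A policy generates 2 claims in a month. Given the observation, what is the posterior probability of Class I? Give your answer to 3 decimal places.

0.147

The responsibility of component k is P(Z=k) f_k(x) divided by Σ_j P(Z=j) f_j(x).
Component likelihoods at x = 2 claims:
  p_I = 0.0536256
  p_II = 0.251045
  p_III = 0.118845
Unnormalised posteriors:
  P(Z=I)·p_I = 0.39 × 0.0536256 = 0.020914
  P(Z=II)·p_II = 0.37 × 0.251045 = 0.0928865
  P(Z=III)·p_III = 0.24 × 0.118845 = 0.0285227
Sum: 0.020914 + 0.0928865 + 0.0285227 = 0.142323
P(Class I | 2 claims) ≈ 0.147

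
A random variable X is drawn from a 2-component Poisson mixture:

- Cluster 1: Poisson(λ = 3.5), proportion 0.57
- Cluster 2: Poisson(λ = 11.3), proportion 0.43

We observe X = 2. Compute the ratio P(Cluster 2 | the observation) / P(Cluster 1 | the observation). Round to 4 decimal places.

Posterior odds = (π_i f_i(x)) / (π_j f_j(x)); the normalising sum cancels.
Poisson probabilities:
  p_1 = e^(−3.5)·3.5^2/2! = 0.184959
  p_2 = e^(−11.3)·11.3^2/2! = 0.000789949
Odds = (0.43/0.57) × (0.000789949/0.184959) = 0.754386 × 0.00427094 ≈ 0.0032

0.0032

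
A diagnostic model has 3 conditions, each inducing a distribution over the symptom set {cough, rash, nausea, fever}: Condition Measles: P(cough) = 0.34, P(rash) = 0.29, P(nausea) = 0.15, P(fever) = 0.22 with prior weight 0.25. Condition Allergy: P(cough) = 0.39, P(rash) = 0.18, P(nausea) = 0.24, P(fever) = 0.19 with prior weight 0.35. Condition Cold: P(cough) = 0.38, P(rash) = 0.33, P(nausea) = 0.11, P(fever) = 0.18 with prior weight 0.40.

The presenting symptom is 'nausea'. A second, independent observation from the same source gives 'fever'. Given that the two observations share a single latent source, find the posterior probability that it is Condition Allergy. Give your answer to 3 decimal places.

P(component k | x) = P(Z=k)·f_k(x) / marginal(x), where marginal(x) = Σ_j P(Z=j)·f_j(x).
Since both observations come from the same component, the likelihood for component k is f_k(x₁)·f_k(x₂).
  p_Measles = [0.15] × [0.22] = 0.033
  p_Allergy = [0.24] × [0.19] = 0.0456
  p_Cold = [0.11] × [0.18] = 0.0198
Unnormalised posteriors:
  P(Z=Measles)·p_Measles = 0.25 × 0.033 = 0.00825
  P(Z=Allergy)·p_Allergy = 0.35 × 0.0456 = 0.01596
  P(Z=Cold)·p_Cold = 0.40 × 0.0198 = 0.00792
Normaliser: 0.00825 + 0.01596 + 0.00792 = 0.03213
P(Condition Allergy | x₁, x₂) ≈ 0.497

0.497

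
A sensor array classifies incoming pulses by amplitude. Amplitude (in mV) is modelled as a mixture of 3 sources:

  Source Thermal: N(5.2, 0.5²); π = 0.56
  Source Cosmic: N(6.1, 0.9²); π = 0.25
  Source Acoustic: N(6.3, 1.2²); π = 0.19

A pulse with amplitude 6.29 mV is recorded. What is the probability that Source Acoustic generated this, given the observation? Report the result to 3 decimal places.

Apply Bayes' rule: the posterior for each component is proportional to its prior times its likelihood at x.
Evaluate each component's likelihood at the observed value:
  f_Thermal = 0.0741258
  f_Cosmic = 0.433501
  f_Acoustic = 0.33244
Multiply by the mixture weights:
  π_Thermal·f_Thermal = 0.56 × 0.0741258 = 0.0415105
  π_Cosmic·f_Cosmic = 0.25 × 0.433501 = 0.108375
  π_Acoustic·f_Acoustic = 0.19 × 0.33244 = 0.0631637
Normaliser: 0.0415105 + 0.108375 + 0.0631637 = 0.213049
Responsibility of Source Acoustic: 0.0631637 / 0.213049 ≈ 0.296

0.296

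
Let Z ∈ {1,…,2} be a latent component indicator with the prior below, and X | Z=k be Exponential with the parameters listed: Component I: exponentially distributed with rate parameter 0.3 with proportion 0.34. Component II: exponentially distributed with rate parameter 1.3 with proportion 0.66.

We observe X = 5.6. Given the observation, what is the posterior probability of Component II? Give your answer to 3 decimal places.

Posterior ∝ prior × likelihood, so P(k | x) ∝ π_k f_k(x); normalise over all components.
Evaluate each component's likelihood at the observed value:
  f_I = 0.0559122
  f_II = 0.000895941
Weight by the priors:
  π_I·f_I = 0.34 × 0.0559122 = 0.0190101
  π_II·f_II = 0.66 × 0.000895941 = 0.000591321
Denominator: 0.0190101 + 0.000591321 = 0.0196015
Responsibility of Component II: 0.000591321 / 0.0196015 ≈ 0.030

0.030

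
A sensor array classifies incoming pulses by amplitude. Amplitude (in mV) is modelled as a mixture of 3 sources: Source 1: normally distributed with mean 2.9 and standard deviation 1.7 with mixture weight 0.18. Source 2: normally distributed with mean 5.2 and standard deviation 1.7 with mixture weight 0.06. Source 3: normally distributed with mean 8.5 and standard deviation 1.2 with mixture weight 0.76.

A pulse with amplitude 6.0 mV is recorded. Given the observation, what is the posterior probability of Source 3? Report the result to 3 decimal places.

The responsibility of component k is π_k f_k(x) divided by Σ_j π_j f_j(x).
Component likelihoods at x = 6.0 mV:
  p_1 = (1/(1.7·√(2π)))·exp(−(6.0−2.9)²/(2·1.7²)) = 0.234672·exp(-1.66263) = 0.0445031
  p_2 = (1/(1.7·√(2π)))·exp(−(6.0−5.2)²/(2·1.7²)) = 0.234672·exp(-0.11073) = 0.210074
  p_3 = (1/(1.2·√(2π)))·exp(−(6.0−8.5)²/(2·1.2²)) = 0.332452·exp(-2.17014) = 0.0379533
Unnormalised posteriors:
  π_1·p_1 = 0.18 × 0.0445031 = 0.00801056
  π_2·p_2 = 0.06 × 0.210074 = 0.0126045
  π_3·p_3 = 0.76 × 0.0379533 = 0.0288445
Sum: 0.00801056 + 0.0126045 + 0.0288445 = 0.0494595
P(Source 3 | 6.0 mV) ≈ 0.583

0.583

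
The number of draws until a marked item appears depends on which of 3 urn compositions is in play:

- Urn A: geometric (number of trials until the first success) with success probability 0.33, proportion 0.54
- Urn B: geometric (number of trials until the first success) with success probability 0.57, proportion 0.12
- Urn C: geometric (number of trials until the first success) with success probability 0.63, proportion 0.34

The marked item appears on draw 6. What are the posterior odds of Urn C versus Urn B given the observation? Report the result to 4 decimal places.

1.4772

Only the two components matter; the odds are (π_i f_i(x)) / (π_j f_j(x)).
Evaluate each component's likelihood at the observed value:
  L_A = 0.33·(1−0.33)^5 = 0.33·0.135013 = 0.0445541
  L_B = 0.57·(1−0.57)^5 = 0.57·0.0147008 = 0.00837948
  L_C = 0.63·(1−0.63)^5 = 0.63·0.0069344 = 0.00436867
0.00148535 / 0.00100554 ≈ 1.4772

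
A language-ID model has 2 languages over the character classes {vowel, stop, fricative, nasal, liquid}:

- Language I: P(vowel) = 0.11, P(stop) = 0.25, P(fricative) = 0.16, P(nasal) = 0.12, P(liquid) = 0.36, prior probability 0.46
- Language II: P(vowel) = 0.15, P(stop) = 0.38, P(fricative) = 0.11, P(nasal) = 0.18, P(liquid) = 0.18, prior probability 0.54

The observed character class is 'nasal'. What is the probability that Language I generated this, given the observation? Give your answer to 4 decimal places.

0.3622

Posterior ∝ prior × likelihood, so P(k | x) ∝ w_k f_k(x); normalise over all components.
Component likelihoods at x = 'nasal':
  p_I = P(nasal | comp) = 0.12
  p_II = P(nasal | comp) = 0.18
Multiply by the mixture weights:
  w_I·p_I = 0.46 × 0.12 = 0.0552
  w_II·p_II = 0.54 × 0.18 = 0.0972
Denominator: 0.0552 + 0.0972 = 0.1524
P(Language I | 'nasal') ≈ 0.3622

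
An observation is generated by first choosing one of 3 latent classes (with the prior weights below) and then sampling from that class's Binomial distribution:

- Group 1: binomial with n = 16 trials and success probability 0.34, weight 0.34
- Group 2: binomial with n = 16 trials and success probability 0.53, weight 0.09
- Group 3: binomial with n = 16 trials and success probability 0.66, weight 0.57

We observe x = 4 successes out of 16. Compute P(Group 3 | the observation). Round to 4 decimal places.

0.0080

Apply Bayes' rule: the posterior for each component is proportional to its prior times its likelihood at x.
Binomial probabilities:
  p_1 = 0.166155
  p_2 = 0.0166859
  p_3 = 0.000824127
Prior × likelihood for each component:
  π_1·p_1 = 0.34 × 0.166155 = 0.0564928
  π_2·p_2 = 0.09 × 0.0166859 = 0.00150173
  π_3·p_3 = 0.57 × 0.000824127 = 0.000469752
Sum: 0.0564928 + 0.00150173 + 0.000469752 = 0.0584643
P(Group 3 | x) ≈ 0.0080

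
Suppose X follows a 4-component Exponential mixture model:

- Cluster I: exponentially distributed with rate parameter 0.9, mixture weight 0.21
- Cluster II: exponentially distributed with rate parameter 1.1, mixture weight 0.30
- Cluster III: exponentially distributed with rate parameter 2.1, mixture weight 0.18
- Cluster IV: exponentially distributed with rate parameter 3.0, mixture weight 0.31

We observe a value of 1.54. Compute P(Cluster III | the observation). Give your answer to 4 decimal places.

Apply Bayes' rule: the posterior for each component is proportional to its prior times its likelihood at x.
Component likelihoods at x = 1.54:
  f_I = 0.225066
  f_II = 0.202161
  f_III = 0.0827391
  f_IV = 0.0295584
Multiply by the mixture weights:
  P(Z=I)·f_I = 0.21 × 0.225066 = 0.0472639
  P(Z=II)·f_II = 0.30 × 0.202161 = 0.0606484
  P(Z=III)·f_III = 0.18 × 0.0827391 = 0.014893
  P(Z=IV)·f_IV = 0.31 × 0.0295584 = 0.0091631
Sum: 0.0472639 + 0.0606484 + 0.014893 + 0.0091631 = 0.131968
P(Cluster III | data) ≈ 0.1129

0.1129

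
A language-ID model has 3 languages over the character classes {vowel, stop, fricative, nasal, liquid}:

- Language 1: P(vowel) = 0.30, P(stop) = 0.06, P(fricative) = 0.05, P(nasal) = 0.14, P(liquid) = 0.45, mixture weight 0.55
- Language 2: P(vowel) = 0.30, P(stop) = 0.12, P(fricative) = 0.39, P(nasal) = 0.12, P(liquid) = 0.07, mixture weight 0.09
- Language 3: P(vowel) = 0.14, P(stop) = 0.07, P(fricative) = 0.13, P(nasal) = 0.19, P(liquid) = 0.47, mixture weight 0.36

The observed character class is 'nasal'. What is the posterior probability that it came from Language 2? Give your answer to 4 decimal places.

Apply Bayes' rule: the posterior for each component is proportional to its prior times its likelihood at x.
Categorical probabilities:
  f_1 = 0.14
  f_2 = 0.12
  f_3 = 0.19
Multiply by the mixture weights:
  π_1·f_1 = 0.55 × 0.14 = 0.077
  π_2·f_2 = 0.09 × 0.12 = 0.0108
  π_3·f_3 = 0.36 × 0.19 = 0.0684
Evidence: 0.077 + 0.0108 + 0.0684 = 0.1562
P(Language 2 | x) = 0.0108 / 0.1562 ≈ 0.0691

0.0691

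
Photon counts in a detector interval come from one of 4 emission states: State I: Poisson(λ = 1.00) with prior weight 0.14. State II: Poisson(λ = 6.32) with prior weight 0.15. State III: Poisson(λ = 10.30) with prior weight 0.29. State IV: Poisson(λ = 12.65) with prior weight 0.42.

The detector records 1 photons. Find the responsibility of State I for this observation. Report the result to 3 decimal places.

0.966

P(component k | x) = π_k·f_k(x) / marginal(x), where marginal(x) = Σ_j π_j·f_j(x).
Component likelihoods at x = 1 photons:
  L_I = 0.367879
  L_II = 0.0113756
  L_III = 0.000346421
  L_IV = 4.05756e-05
Unnormalised posteriors:
  π_I·L_I = 0.14 × 0.367879 = 0.0515031
  π_II·L_II = 0.15 × 0.0113756 = 0.00170635
  π_III·L_III = 0.29 × 0.000346421 = 0.000100462
  π_IV·L_IV = 0.42 × 4.05756e-05 = 1.70418e-05
Sum: 0.0515031 + 0.00170635 + 0.000100462 + 1.70418e-05 = 0.053327
Responsibility of State I: 0.0515031 / 0.053327 ≈ 0.966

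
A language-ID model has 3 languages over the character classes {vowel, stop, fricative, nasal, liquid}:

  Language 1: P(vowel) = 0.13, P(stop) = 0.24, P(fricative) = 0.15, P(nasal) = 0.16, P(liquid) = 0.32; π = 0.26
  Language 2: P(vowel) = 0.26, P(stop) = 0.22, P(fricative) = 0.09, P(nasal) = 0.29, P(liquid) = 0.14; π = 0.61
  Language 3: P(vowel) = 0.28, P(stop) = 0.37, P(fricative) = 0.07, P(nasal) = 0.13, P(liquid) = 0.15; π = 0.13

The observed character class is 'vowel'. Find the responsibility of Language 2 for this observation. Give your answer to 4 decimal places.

0.6932

By Bayes' theorem, P(k | x) = π_k f_k(x) / Σ_j π_j f_j(x).
Evaluate each component's likelihood at the observed value:
  f_1 = P(vowel | comp) = 0.13
  f_2 = P(vowel | comp) = 0.26
  f_3 = P(vowel | comp) = 0.28
Prior × likelihood for each component:
  π_1·f_1 = 0.26 × 0.13 = 0.0338
  π_2·f_2 = 0.61 × 0.26 = 0.1586
  π_3·f_3 = 0.13 × 0.28 = 0.0364
Denominator: 0.0338 + 0.1586 + 0.0364 = 0.2288
So the posterior for Language 2 is 0.1586 / 0.2288 ≈ 0.6932.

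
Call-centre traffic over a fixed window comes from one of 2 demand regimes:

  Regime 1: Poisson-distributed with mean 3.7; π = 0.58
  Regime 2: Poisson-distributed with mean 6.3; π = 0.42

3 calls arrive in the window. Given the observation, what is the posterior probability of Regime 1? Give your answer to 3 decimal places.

P(component k | x) = π_k·f_k(x) / marginal(x), where marginal(x) = Σ_j π_j·f_j(x).
Evaluate each component's likelihood at the observed value:
  p_1 = e^(−3.7)·3.7^3/3! = 0.20872
  p_2 = e^(−6.3)·6.3^3/3! = 0.0765271
Weight by the priors:
  π_1·p_1 = 0.58 × 0.20872 = 0.121058
  π_2·p_2 = 0.42 × 0.0765271 = 0.0321414
Sum: 0.121058 + 0.0321414 = 0.153199
P(Regime 1 | 3 calls) ≈ 0.790

0.790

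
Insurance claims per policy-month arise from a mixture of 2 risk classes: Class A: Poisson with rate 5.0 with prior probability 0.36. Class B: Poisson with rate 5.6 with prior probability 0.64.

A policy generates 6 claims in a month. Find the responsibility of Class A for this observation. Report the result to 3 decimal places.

By Bayes' theorem, P(k | x) = P(Z=k) f_k(x) / Σ_j P(Z=j) f_j(x).
Evaluate each component's likelihood at the observed value:
  p_A = e^(−5.0)·5.0^6/6! = 0.146223
  p_B = e^(−5.6)·5.6^6/6! = 0.158397
Weight by the priors:
  P(Z=A)·p_A = 0.36 × 0.146223 = 0.0526402
  P(Z=B)·p_B = 0.64 × 0.158397 = 0.101374
Marginal: 0.0526402 + 0.101374 = 0.154014
So the posterior for Class A is 0.0526402 / 0.154014 ≈ 0.342.

0.342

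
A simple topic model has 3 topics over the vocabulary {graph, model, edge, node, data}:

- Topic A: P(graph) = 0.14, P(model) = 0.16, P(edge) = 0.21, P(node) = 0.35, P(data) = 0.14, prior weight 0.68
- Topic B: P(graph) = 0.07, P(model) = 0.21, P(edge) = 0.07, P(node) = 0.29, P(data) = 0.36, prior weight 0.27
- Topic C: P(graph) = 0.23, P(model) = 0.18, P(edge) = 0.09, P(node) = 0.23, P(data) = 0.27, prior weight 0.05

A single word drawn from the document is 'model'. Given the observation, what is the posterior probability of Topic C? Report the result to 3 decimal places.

Posterior ∝ prior × likelihood, so P(k | x) ∝ w_k f_k(x); normalise over all components.
Evaluate each component's likelihood at the observed value:
  L_A = P(model | comp) = 0.16
  L_B = P(model | comp) = 0.21
  L_C = P(model | comp) = 0.18
Weight by the priors:
  w_A·L_A = 0.68 × 0.16 = 0.1088
  w_B·L_B = 0.27 × 0.21 = 0.0567
  w_C·L_C = 0.05 × 0.18 = 0.009
Sum: 0.1088 + 0.0567 + 0.009 = 0.1745
So the posterior for Topic C is 0.009 / 0.1745 ≈ 0.052.

0.052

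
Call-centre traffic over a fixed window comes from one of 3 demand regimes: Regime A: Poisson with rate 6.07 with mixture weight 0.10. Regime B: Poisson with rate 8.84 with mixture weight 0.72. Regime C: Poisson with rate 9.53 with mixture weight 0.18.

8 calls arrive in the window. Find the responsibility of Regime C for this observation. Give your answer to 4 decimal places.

0.1709

The responsibility of component k is w_k f_k(x) divided by Σ_j w_j f_j(x).
Poisson probabilities:
  f_A = 0.105638
  f_B = 0.133947
  f_C = 0.122573
Multiply by the mixture weights:
  w_A·f_A = 0.10 × 0.105638 = 0.0105638
  w_B·f_B = 0.72 × 0.133947 = 0.0964421
  w_C·f_C = 0.18 × 0.122573 = 0.0220632
Denominator: 0.0105638 + 0.0964421 + 0.0220632 = 0.129069
So the posterior for Regime C is 0.0220632 / 0.129069 ≈ 0.1709.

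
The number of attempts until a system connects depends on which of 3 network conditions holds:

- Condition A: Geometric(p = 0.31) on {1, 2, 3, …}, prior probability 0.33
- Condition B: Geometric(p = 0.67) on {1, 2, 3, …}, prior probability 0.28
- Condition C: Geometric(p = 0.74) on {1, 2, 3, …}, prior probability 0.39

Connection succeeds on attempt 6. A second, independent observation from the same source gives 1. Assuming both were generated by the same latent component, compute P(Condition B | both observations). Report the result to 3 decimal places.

0.086

Apply Bayes' rule: the posterior for each component is proportional to its prior times its likelihood at x.
Since both observations come from the same component, the likelihood for component k is f_k(x₁)·f_k(x₂).
  p_A = [0.048485] × [0.31] = 0.0150303
  p_B = [0.00262207] × [0.67] = 0.00175679
  p_C = [0.000879222] × [0.74] = 0.000650624
Prior × likelihood for each component:
  π_A·p_A = 0.33 × 0.0150303 = 0.00496001
  π_B·p_B = 0.28 × 0.00175679 = 0.000491901
  π_C·p_C = 0.39 × 0.000650624 = 0.000253743
Sum: 0.00496001 + 0.000491901 + 0.000253743 = 0.00570566
P(Condition B | x) = 0.000491901 / 0.00570566 ≈ 0.086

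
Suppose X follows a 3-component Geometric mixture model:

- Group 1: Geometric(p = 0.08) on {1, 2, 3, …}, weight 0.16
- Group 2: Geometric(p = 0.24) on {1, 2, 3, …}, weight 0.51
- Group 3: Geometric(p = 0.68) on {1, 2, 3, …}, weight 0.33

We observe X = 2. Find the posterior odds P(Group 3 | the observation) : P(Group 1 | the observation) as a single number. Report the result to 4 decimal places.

The posterior odds equal the prior odds times the likelihood ratio: (π_i/π_j)·(f_i(x)/f_j(x)).
Geometric probabilities:
  L_1 = 0.08·(1−0.08)^1 = 0.08·0.92 = 0.0736
  L_2 = 0.24·(1−0.24)^1 = 0.24·0.76 = 0.1824
  L_3 = 0.68·(1−0.68)^1 = 0.68·0.32 = 0.2176
Odds = (0.33/0.16) × (0.2176/0.0736) = 2.0625 × 2.95652 ≈ 6.0978

6.0978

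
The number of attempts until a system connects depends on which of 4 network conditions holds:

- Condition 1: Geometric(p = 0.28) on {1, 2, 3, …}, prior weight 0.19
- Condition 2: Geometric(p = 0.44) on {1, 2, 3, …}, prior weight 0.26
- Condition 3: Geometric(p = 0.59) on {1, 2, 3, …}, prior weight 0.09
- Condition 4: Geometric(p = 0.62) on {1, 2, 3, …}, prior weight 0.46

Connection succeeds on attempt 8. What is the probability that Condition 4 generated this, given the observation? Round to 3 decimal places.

0.042

By Bayes' theorem, P(k | x) = π_k f_k(x) / Σ_j π_j f_j(x).
Geometric probabilities:
  L_1 = 0.28·(1−0.28)^7 = 0.28·0.100306 = 0.0280857
  L_2 = 0.44·(1−0.44)^7 = 0.44·0.0172709 = 0.00759922
  L_3 = 0.59·(1−0.59)^7 = 0.59·0.00194754 = 0.00114905
  L_4 = 0.62·(1−0.62)^7 = 0.62·0.00114416 = 0.000709377
Multiply by the mixture weights:
  π_1·L_1 = 0.19 × 0.0280857 = 0.00533629
  π_2·L_2 = 0.26 × 0.00759922 = 0.0019758
  π_3·L_3 = 0.09 × 0.00114905 = 0.000103415
  π_4·L_4 = 0.46 × 0.000709377 = 0.000326313
Sum: 0.00533629 + 0.0019758 + 0.000103415 + 0.000326313 = 0.00774181
P(Condition 4 | data) = 0.000326313 / 0.00774181 ≈ 0.042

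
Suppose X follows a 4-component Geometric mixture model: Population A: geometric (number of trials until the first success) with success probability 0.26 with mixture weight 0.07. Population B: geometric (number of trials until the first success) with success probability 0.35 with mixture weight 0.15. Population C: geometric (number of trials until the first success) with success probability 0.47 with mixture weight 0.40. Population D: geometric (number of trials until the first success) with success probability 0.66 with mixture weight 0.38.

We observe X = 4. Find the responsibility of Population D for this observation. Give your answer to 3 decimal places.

0.165

Posterior ∝ prior × likelihood, so P(k | x) ∝ P(Z=k) f_k(x); normalise over all components.
Evaluate each component's likelihood at the observed value:
  L_A = 0.105358
  L_B = 0.0961188
  L_C = 0.0699722
  L_D = 0.0259406
Weight by the priors:
  P(Z=A)·L_A = 0.07 × 0.105358 = 0.00737508
  P(Z=B)·L_B = 0.15 × 0.0961188 = 0.0144178
  P(Z=C)·L_C = 0.40 × 0.0699722 = 0.0279889
  P(Z=D)·L_D = 0.38 × 0.0259406 = 0.00985744
Evidence: 0.00737508 + 0.0144178 + 0.0279889 + 0.00985744 = 0.0596392
P(Population D | x) = 0.00985744 / 0.0596392 ≈ 0.165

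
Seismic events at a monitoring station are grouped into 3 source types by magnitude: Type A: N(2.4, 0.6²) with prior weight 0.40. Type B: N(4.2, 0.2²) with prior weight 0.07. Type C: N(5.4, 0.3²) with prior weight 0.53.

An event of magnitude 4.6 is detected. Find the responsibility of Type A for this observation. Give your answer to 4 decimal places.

The responsibility of component k is π_k f_k(x) divided by Σ_j π_j f_j(x).
Normal densities:
  p_A = 0.000800451
  p_B = 0.269955
  p_C = 0.0379866
Prior × likelihood for each component:
  π_A·p_A = 0.40 × 0.000800451 = 0.00032018
  π_B·p_B = 0.07 × 0.269955 = 0.0188968
  π_C·p_C = 0.53 × 0.0379866 = 0.0201329
Sum: 0.00032018 + 0.0188968 + 0.0201329 = 0.0393499
So the posterior for Type A is 0.00032018 / 0.0393499 ≈ 0.0081.

0.0081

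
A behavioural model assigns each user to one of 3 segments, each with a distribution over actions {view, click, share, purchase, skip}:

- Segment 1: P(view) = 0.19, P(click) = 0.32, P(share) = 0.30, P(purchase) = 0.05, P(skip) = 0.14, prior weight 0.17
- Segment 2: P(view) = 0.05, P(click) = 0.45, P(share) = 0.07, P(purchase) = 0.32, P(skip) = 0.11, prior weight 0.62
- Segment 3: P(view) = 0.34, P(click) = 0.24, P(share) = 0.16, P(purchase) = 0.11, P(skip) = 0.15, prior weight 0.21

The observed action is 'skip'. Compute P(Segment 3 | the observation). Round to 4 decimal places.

P(component k | x) = π_k·f_k(x) / marginal(x), where marginal(x) = Σ_j π_j·f_j(x).
Evaluate each component's likelihood at the observed value:
  p_1 = P(skip | comp) = 0.14
  p_2 = P(skip | comp) = 0.11
  p_3 = P(skip | comp) = 0.15
Multiply by the mixture weights:
  π_1·p_1 = 0.17 × 0.14 = 0.0238
  π_2·p_2 = 0.62 × 0.11 = 0.0682
  π_3·p_3 = 0.21 × 0.15 = 0.0315
Marginal: 0.0238 + 0.0682 + 0.0315 = 0.1235
P(Segment 3 | data) = 0.0315 / 0.1235 ≈ 0.2551

0.2551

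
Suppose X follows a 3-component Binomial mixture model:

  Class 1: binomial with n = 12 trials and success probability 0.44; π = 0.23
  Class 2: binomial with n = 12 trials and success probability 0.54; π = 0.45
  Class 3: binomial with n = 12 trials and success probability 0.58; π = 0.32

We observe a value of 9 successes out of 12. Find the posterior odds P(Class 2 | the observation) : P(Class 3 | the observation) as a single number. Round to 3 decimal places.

0.971

Posterior odds = (π_i f_i(x)) / (π_j f_j(x)); the normalising sum cancels.
Binomial probabilities:
  f_1 = 0.0238815
  f_2 = 0.0836065
  f_3 = 0.121066
Odds = (0.45/0.32) × (0.0836065/0.121066) = 1.40625 × 0.690586 ≈ 0.971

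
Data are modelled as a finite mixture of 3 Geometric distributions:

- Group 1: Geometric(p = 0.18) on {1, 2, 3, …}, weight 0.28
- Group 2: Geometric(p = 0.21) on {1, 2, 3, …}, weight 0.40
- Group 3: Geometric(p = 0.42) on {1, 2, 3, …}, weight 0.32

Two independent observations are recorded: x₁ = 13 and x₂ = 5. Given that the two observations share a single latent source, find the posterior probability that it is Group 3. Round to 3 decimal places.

The responsibility of component k is π_k f_k(x) divided by Σ_j π_j f_j(x).
Since both observations come from the same component, the likelihood for component k is f_k(x₁)·f_k(x₂).
  L_1 = [0.0166356] × [0.0813819] = 0.00135384
  L_2 = [0.0124092] × [0.0817952] = 0.00101501
  L_3 = [0.000608675] × [0.0475293] = 2.89299e-05
Weight by the priors:
  π_1·L_1 = 0.28 × 0.00135384 = 0.000379075
  π_2·L_2 = 0.40 × 0.00101501 = 0.000406006
  π_3·L_3 = 0.32 × 2.89299e-05 = 9.25756e-06
Denominator: 0.000379075 + 0.000406006 + 9.25756e-06 = 0.000794338
Responsibility of Group 3: 9.25756e-06 / 0.000794338 ≈ 0.012

0.012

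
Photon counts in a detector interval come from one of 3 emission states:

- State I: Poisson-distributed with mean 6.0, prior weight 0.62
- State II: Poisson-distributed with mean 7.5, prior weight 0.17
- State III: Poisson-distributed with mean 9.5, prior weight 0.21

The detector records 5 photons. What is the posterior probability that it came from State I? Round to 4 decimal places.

0.7761

Posterior ∝ prior × likelihood, so P(k | x) ∝ w_k f_k(x); normalise over all components.
Evaluate each component's likelihood at the observed value:
  p_I = e^(−6.0)·6.0^5/5! = 0.160623
  p_II = e^(−7.5)·7.5^5/5! = 0.109375
  p_III = e^(−9.5)·9.5^5/5! = 0.0482658
Multiply by the mixture weights:
  w_I·p_I = 0.62 × 0.160623 = 0.0995863
  w_II·p_II = 0.17 × 0.109375 = 0.0185937
  w_III·p_III = 0.21 × 0.0482658 = 0.0101358
Marginal: 0.0995863 + 0.0185937 + 0.0101358 = 0.128316
P(State I | the observation) ≈ 0.7761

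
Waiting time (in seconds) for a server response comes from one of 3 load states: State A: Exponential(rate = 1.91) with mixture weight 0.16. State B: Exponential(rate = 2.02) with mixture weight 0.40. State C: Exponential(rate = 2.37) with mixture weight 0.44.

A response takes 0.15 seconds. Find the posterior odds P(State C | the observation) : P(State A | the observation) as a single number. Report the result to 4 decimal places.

3.1848

The posterior odds equal the prior odds times the likelihood ratio: (P(Z=i)/P(Z=j))·(f_i(x)/f_j(x)).
Component likelihoods at x = 0.15 seconds:
  f_A = 1.43419
  f_B = 1.49197
  f_C = 1.66095
Posterior odds = (P(Z=C)·f_C) / (P(Z=A)·f_A) = (0.44·1.66095) / (0.16·1.43419) = 0.730818 / 0.229471 ≈ 3.1848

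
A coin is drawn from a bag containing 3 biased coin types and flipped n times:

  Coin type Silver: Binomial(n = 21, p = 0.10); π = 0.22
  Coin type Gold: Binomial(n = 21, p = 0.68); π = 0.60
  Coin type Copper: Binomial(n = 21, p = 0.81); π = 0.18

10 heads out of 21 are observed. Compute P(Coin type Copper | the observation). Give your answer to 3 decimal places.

Apply Bayes' rule: the posterior for each component is proportional to its prior times its likelihood at x.
Binomial probabilities:
  f_Silver = 1.10686e-05
  f_Gold = 0.0268636
  f_Copper = 0.000499534
Unnormalised posteriors:
  π_Silver·f_Silver = 0.22 × 1.10686e-05 = 2.43509e-06
  π_Gold·f_Gold = 0.60 × 0.0268636 = 0.0161182
  π_Copper·f_Copper = 0.18 × 0.000499534 = 8.99161e-05
Denominator: 2.43509e-06 + 0.0161182 + 8.99161e-05 = 0.0162105
P(Coin type Copper | data) ≈ 0.006

0.006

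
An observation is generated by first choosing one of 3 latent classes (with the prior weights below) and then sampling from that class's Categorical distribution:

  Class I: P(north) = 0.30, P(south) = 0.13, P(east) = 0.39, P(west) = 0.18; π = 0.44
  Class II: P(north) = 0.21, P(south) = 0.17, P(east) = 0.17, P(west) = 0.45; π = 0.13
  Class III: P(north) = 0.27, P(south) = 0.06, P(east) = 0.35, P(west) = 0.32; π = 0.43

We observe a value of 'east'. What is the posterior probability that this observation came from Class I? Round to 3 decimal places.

0.499

Apply Bayes' rule: the posterior for each component is proportional to its prior times its likelihood at x.
Component likelihoods at x = 'east':
  f_I = 0.39
  f_II = 0.17
  f_III = 0.35
Multiply by the mixture weights:
  w_I·f_I = 0.44 × 0.39 = 0.1716
  w_II·f_II = 0.13 × 0.17 = 0.0221
  w_III·f_III = 0.43 × 0.35 = 0.1505
Evidence: 0.1716 + 0.0221 + 0.1505 = 0.3442
P(Class I | x) = 0.1716 / 0.3442 ≈ 0.499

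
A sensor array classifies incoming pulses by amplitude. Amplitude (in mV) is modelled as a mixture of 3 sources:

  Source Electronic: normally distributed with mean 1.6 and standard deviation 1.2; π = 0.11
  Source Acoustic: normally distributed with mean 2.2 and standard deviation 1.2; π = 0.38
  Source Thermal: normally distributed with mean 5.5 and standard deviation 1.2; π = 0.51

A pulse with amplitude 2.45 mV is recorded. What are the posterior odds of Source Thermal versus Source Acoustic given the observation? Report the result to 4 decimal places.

0.0543

Only the two components matter; the odds are (P(Z=i) f_i(x)) / (P(Z=j) f_j(x)).
Normal densities:
  p_Electronic = (1/(1.2·√(2π)))·exp(−(2.45−1.6)²/(2·1.2²)) = 0.332452·exp(-0.25087) = 0.258689
  p_Acoustic = (1/(1.2·√(2π)))·exp(−(2.45−2.2)²/(2·1.2²)) = 0.332452·exp(-0.02170) = 0.325315
  p_Thermal = (1/(1.2·√(2π)))·exp(−(2.45−5.5)²/(2·1.2²)) = 0.332452·exp(-3.23003) = 0.0131505
Odds = (0.51/0.38) × (0.0131505/0.325315) = 1.34211 × 0.0404239 ≈ 0.0543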